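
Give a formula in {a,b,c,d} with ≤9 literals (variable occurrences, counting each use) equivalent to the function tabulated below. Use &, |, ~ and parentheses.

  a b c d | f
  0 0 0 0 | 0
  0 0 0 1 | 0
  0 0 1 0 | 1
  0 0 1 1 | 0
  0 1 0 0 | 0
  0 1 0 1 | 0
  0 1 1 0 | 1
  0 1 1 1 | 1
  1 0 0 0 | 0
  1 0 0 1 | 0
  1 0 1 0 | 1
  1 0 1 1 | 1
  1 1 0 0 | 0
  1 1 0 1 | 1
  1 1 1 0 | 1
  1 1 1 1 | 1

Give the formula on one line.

  ~d = 1010101010101010
  ~b = 1111000011110000
  (~d & ~b) = 1010000010100000
  (b | (~d & ~b)) = 1010111110101111
  (a | (b | (~d & ~b))) = 1010111111111111
  ((a | (b | (~d & ~b))) & c) = 0010001100110011
  (a & d) = 0000000001010101
  ~a = 1111111100000000
  (~a | b) = 1111111100001111
  ((a & d) & (~a | b)) = 0000000000000101
  (((a | (b | (~d & ~b))) & c) | ((a & d) & (~a | b))) = 0010001100110111

(((a | (b | (~d & ~b))) & c) | ((a & d) & (~a | b)))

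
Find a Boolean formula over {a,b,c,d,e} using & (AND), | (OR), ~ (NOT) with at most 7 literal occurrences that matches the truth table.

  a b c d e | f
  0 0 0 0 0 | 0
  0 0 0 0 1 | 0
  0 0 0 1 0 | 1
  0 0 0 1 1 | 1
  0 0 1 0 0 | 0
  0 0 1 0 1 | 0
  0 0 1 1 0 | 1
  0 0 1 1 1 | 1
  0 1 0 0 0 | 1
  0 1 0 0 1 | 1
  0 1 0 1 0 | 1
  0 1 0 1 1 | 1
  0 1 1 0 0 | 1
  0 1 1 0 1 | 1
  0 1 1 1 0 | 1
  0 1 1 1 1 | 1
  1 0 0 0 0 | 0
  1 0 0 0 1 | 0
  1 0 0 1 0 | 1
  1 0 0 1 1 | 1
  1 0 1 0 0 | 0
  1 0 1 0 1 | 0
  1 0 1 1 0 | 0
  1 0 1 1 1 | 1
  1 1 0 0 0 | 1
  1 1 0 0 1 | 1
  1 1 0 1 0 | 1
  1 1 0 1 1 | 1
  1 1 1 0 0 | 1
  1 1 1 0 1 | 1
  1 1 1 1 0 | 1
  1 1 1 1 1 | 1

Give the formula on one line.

((((e | b) | ~a) | (~c & ~b)) & (b | d))

  (e | b) = 01010101111111110101010111111111
  ~a = 11111111111111110000000000000000
  ((e | b) | ~a) = 11111111111111110101010111111111
  ~c = 11110000111100001111000011110000
  ~b = 11111111000000001111111100000000
  (~c & ~b) = 11110000000000001111000000000000
  (((e | b) | ~a) | (~c & ~b)) = 11111111111111111111010111111111
  (b | d) = 00110011111111110011001111111111
  ((((e | b) | ~a) | (~c & ~b)) & (b | d)) = 00110011111111110011000111111111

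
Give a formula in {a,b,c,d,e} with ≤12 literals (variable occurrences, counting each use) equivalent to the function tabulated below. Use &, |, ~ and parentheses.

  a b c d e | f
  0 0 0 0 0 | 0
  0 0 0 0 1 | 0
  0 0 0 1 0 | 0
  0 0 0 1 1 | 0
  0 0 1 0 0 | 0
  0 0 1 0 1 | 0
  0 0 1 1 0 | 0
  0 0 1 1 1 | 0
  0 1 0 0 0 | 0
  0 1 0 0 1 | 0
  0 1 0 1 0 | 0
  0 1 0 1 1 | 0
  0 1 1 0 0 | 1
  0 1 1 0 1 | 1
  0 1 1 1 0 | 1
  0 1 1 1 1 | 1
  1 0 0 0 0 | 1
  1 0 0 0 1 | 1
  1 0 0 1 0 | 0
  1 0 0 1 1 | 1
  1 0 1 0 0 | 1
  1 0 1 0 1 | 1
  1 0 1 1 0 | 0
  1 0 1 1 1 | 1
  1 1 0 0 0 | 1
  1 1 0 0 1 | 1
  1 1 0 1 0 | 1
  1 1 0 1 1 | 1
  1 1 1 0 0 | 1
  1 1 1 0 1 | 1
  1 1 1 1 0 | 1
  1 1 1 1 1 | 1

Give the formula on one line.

((((~d | e) | b) | (~a | (c & e))) & (a | (c & b)))

  ~d = 11001100110011001100110011001100
  (~d | e) = 11011101110111011101110111011101
  ((~d | e) | b) = 11011101111111111101110111111111
  ~a = 11111111111111110000000000000000
  (c & e) = 00000101000001010000010100000101
  (~a | (c & e)) = 11111111111111110000010100000101
  (((~d | e) | b) | (~a | (c & e))) = 11111111111111111101110111111111
  (c & b) = 00000000000011110000000000001111
  (a | (c & b)) = 00000000000011111111111111111111
  ((((~d | e) | b) | (~a | (c & e))) & (a | (c & b))) = 00000000000011111101110111111111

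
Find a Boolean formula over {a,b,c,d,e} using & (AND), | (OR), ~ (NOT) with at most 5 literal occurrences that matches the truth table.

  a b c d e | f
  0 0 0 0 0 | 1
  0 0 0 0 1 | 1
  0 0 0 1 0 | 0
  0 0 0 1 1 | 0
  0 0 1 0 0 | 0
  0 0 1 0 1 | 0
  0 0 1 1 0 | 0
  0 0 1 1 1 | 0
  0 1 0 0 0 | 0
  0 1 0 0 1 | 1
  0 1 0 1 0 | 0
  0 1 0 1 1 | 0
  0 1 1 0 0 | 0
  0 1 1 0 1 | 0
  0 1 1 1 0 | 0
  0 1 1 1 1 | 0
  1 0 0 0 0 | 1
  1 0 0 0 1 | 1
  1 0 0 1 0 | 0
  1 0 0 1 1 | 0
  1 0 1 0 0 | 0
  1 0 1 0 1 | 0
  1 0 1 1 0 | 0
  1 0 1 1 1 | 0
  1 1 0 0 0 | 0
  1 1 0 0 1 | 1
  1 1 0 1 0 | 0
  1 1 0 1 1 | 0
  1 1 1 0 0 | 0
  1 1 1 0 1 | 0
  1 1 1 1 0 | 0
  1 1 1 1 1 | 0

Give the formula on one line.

(((~e & ~b) | e) & (~c & ~d))

  ~e = 10101010101010101010101010101010
  ~b = 11111111000000001111111100000000
  (~e & ~b) = 10101010000000001010101000000000
  ((~e & ~b) | e) = 11111111010101011111111101010101
  ~c = 11110000111100001111000011110000
  ~d = 11001100110011001100110011001100
  (~c & ~d) = 11000000110000001100000011000000
  (((~e & ~b) | e) & (~c & ~d)) = 11000000010000001100000001000000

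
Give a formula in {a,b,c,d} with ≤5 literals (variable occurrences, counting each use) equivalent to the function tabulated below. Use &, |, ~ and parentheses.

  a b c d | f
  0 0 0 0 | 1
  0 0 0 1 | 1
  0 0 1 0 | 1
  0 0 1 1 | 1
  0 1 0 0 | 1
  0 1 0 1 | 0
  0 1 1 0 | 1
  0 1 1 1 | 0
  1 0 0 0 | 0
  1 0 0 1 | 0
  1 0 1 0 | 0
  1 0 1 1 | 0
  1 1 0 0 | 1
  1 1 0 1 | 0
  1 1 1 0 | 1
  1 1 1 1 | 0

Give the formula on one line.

((~d | ~b) & ((a & b) | ~a))

  ~d = 1010101010101010
  ~b = 1111000011110000
  (~d | ~b) = 1111101011111010
  (a & b) = 0000000000001111
  ~a = 1111111100000000
  ((a & b) | ~a) = 1111111100001111
  ((~d | ~b) & ((a & b) | ~a)) = 1111101000001010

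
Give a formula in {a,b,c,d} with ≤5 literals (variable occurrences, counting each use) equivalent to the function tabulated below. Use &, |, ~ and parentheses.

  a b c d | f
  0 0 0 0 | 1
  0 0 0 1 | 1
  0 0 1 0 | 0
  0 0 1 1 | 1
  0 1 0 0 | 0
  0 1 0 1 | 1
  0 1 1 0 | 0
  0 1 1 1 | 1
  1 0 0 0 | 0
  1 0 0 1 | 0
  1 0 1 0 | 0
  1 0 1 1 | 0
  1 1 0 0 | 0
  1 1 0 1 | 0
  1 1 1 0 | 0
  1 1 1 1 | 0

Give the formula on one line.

((d | (~b & (~c & ~d))) & ~a)

  ~b = 1111000011110000
  ~c = 1100110011001100
  ~d = 1010101010101010
  (~c & ~d) = 1000100010001000
  (~b & (~c & ~d)) = 1000000010000000
  (d | (~b & (~c & ~d))) = 1101010111010101
  ~a = 1111111100000000
  ((d | (~b & (~c & ~d))) & ~a) = 1101010100000000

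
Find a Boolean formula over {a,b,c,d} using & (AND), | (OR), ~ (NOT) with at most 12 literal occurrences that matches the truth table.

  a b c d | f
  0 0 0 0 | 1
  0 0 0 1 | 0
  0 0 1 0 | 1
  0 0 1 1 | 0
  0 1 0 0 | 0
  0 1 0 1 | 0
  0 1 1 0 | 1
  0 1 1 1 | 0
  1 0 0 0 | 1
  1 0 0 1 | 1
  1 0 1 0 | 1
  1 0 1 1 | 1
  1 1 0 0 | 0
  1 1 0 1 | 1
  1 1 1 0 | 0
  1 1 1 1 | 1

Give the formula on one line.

  (c | d) = 0111011101110111
  ~a = 1111111100000000
  (d | ~a) = 1111111101010101
  ((c | d) & (d | ~a)) = 0111011101010101
  ~d = 1010101010101010
  (a | ~d) = 1010101011111111
  (((c | d) & (d | ~a)) & (a | ~d)) = 0010001001010101
  ~b = 1111000011110000
  (~d | b) = 1010111110101111
  (~b & (~d | b)) = 1010000010100000
  ((((c | d) & (d | ~a)) & (a | ~d)) | (~b & (~d | b))) = 1010001011110101

((((c | d) & (d | ~a)) & (a | ~d)) | (~b & (~d | b)))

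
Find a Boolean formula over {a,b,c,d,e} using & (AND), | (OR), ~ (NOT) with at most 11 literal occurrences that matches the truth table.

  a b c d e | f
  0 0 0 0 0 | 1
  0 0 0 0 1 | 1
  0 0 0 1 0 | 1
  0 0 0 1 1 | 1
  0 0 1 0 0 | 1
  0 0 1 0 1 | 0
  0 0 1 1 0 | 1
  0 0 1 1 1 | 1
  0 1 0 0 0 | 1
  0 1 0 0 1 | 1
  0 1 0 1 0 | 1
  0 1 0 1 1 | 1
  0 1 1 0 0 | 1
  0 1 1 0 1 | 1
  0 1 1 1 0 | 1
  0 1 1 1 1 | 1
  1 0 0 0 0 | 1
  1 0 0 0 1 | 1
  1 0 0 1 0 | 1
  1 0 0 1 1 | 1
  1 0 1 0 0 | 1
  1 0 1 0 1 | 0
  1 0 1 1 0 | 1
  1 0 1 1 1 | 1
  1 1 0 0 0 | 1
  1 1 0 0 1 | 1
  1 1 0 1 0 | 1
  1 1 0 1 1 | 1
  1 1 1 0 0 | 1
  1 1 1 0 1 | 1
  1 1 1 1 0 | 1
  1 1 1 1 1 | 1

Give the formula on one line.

  ~c = 11110000111100001111000011110000
  (b | ~c) = 11110000111111111111000011111111
  ~e = 10101010101010101010101010101010
  ((b | ~c) | ~e) = 11111010111111111111101011111111
  (a & b) = 00000000000000000000000011111111
  (c & (a & b)) = 00000000000000000000000000001111
  ((c & (a & b)) | ~e) = 10101010101010101010101010101111
  (d | ((c & (a & b)) | ~e)) = 10111011101110111011101110111111
  (((b | ~c) | ~e) | (d | ((c & (a & b)) | ~e))) = 11111011111111111111101111111111

(((b | ~c) | ~e) | (d | ((c & (a & b)) | ~e)))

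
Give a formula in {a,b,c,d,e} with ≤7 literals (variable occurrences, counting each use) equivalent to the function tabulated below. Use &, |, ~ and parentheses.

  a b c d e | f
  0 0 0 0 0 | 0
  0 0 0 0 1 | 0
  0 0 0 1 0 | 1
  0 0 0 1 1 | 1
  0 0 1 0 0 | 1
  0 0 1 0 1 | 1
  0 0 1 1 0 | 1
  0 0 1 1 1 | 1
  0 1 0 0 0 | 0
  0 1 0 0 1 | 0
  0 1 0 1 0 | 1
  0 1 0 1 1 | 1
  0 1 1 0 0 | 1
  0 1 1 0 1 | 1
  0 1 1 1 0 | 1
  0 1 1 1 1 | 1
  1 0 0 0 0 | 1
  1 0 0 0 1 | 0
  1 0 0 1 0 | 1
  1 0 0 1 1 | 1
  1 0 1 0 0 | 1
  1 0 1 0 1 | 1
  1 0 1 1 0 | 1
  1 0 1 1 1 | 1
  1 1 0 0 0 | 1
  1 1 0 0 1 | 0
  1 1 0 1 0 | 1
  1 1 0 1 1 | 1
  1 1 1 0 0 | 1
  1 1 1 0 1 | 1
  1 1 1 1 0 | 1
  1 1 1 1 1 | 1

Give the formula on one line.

  (c | d) = 00111111001111110011111100111111
  ~e = 10101010101010101010101010101010
  (a | c) = 00001111000011111111111111111111
  (~e & (a | c)) = 00001010000010101010101010101010
  ((c | d) | (~e & (a | c))) = 00111111001111111011111110111111

((c | d) | (~e & (a | c)))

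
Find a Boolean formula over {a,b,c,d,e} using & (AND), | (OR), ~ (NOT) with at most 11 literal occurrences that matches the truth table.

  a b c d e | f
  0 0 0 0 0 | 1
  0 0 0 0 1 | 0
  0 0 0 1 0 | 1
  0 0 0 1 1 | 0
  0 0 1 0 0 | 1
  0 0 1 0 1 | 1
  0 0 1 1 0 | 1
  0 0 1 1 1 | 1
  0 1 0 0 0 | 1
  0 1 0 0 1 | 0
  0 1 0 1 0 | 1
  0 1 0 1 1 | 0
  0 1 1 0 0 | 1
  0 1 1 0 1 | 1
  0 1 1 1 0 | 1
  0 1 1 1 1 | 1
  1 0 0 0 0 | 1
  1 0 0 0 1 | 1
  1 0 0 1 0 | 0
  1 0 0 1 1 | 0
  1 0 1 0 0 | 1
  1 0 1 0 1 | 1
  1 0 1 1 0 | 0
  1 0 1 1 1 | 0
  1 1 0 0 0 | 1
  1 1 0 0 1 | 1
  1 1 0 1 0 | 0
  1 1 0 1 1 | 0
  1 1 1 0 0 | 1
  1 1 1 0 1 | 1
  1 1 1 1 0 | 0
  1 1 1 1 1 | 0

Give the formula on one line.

((((~c | b) & ~e) & ~a) | ((a | c) & (~a | ~d)))

  ~c = 11110000111100001111000011110000
  (~c | b) = 11110000111111111111000011111111
  ~e = 10101010101010101010101010101010
  ((~c | b) & ~e) = 10100000101010101010000010101010
  ~a = 11111111111111110000000000000000
  (((~c | b) & ~e) & ~a) = 10100000101010100000000000000000
  (a | c) = 00001111000011111111111111111111
  ~d = 11001100110011001100110011001100
  (~a | ~d) = 11111111111111111100110011001100
  ((a | c) & (~a | ~d)) = 00001111000011111100110011001100
  ((((~c | b) & ~e) & ~a) | ((a | c) & (~a | ~d))) = 10101111101011111100110011001100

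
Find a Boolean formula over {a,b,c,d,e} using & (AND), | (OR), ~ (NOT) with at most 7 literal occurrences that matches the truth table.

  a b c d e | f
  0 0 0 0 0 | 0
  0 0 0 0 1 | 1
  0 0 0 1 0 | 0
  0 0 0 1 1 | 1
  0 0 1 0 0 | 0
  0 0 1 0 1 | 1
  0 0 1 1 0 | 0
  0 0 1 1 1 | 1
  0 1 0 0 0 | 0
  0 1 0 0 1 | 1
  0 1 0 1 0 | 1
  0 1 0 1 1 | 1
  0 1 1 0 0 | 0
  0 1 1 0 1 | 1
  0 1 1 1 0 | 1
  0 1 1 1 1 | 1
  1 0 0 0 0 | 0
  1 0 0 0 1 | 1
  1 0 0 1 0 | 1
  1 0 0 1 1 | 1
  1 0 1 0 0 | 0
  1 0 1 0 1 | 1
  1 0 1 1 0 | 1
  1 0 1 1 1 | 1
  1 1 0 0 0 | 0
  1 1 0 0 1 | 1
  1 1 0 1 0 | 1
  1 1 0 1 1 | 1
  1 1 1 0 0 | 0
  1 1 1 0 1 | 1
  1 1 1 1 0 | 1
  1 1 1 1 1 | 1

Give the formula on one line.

((((a | ~d) | b) & d) | e)

  ~d = 11001100110011001100110011001100
  (a | ~d) = 11001100110011001111111111111111
  ((a | ~d) | b) = 11001100111111111111111111111111
  (((a | ~d) | b) & d) = 00000000001100110011001100110011
  ((((a | ~d) | b) & d) | e) = 01010101011101110111011101110111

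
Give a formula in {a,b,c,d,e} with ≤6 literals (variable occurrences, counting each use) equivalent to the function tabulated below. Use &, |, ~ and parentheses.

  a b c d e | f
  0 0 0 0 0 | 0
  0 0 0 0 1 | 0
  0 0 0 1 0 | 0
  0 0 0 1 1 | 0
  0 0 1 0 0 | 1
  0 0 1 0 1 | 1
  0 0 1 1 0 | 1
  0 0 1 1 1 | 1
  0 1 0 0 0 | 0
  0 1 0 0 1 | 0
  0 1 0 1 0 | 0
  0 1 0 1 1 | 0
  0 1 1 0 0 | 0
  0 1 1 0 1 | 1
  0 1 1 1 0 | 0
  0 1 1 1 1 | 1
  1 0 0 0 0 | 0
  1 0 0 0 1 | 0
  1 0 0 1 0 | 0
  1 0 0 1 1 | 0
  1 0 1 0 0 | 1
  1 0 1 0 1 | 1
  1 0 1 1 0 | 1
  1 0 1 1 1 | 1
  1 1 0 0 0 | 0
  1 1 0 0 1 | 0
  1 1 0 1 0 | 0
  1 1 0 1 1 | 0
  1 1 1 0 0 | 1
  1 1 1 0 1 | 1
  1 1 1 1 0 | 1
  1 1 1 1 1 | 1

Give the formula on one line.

(((e | ~c) | (~b | a)) & c)

  ~c = 11110000111100001111000011110000
  (e | ~c) = 11110101111101011111010111110101
  ~b = 11111111000000001111111100000000
  (~b | a) = 11111111000000001111111111111111
  ((e | ~c) | (~b | a)) = 11111111111101011111111111111111
  (((e | ~c) | (~b | a)) & c) = 00001111000001010000111100001111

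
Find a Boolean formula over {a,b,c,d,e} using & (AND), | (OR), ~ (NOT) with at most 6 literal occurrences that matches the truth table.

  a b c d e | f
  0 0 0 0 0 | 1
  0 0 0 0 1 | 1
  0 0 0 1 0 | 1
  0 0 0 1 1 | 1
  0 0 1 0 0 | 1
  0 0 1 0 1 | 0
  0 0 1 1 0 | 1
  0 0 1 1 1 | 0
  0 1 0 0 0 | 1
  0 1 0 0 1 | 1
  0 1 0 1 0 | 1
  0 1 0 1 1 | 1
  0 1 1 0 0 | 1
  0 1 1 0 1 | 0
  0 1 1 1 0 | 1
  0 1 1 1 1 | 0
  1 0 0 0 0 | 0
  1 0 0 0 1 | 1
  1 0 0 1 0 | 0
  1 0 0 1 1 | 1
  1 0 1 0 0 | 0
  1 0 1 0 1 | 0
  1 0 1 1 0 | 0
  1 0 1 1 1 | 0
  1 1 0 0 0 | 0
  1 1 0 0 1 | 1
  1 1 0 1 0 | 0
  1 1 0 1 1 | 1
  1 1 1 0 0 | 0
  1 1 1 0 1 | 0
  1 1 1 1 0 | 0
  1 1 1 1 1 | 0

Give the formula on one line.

((e | ~a) & (~e | ~c))

  ~a = 11111111111111110000000000000000
  (e | ~a) = 11111111111111110101010101010101
  ~e = 10101010101010101010101010101010
  ~c = 11110000111100001111000011110000
  (~e | ~c) = 11111010111110101111101011111010
  ((e | ~a) & (~e | ~c)) = 11111010111110100101000001010000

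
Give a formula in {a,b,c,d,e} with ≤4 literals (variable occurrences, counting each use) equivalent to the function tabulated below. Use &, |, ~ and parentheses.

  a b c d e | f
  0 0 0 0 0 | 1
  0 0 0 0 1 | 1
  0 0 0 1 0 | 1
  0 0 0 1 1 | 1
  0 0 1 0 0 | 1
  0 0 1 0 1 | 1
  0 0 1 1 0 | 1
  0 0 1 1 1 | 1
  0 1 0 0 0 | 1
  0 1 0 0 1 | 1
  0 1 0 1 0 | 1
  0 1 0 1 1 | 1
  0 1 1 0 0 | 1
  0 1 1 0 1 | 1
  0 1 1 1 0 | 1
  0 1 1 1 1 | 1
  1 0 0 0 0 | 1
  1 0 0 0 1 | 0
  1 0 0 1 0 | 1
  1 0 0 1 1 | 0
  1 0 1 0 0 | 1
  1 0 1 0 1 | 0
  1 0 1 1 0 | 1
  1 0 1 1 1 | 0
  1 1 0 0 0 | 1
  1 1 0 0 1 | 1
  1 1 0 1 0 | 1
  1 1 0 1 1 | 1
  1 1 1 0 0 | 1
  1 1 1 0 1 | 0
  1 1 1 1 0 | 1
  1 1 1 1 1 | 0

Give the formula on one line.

  ~e = 10101010101010101010101010101010
  ~c = 11110000111100001111000011110000
  (b & ~c) = 00000000111100000000000011110000
  ~a = 11111111111111110000000000000000
  ((b & ~c) | ~a) = 11111111111111110000000011110000
  (~e | ((b & ~c) | ~a)) = 11111111111111111010101011111010

(~e | ((b & ~c) | ~a))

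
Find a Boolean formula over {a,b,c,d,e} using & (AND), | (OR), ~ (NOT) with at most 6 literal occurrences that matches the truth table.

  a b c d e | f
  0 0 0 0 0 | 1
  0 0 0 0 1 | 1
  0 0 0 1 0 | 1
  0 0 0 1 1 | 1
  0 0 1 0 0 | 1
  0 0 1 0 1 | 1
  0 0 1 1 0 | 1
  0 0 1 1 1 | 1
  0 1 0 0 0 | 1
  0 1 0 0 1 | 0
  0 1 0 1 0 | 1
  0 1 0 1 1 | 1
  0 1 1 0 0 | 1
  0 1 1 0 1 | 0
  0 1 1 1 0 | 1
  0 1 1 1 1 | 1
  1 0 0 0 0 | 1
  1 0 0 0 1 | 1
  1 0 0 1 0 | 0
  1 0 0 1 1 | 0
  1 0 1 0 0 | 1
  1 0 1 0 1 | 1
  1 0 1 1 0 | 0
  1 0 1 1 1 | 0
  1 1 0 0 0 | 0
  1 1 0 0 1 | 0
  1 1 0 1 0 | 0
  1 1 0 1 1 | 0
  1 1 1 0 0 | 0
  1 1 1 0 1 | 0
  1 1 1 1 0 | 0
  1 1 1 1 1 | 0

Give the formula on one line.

  ~b = 11111111000000001111111100000000
  ~d = 11001100110011001100110011001100
  (~b & ~d) = 11001100000000001100110000000000
  ~a = 11111111111111110000000000000000
  ~e = 10101010101010101010101010101010
  (~e | d) = 10111011101110111011101110111011
  (~a & (~e | d)) = 10111011101110110000000000000000
  ((~b & ~d) | (~a & (~e | d))) = 11111111101110111100110000000000

((~b & ~d) | (~a & (~e | d)))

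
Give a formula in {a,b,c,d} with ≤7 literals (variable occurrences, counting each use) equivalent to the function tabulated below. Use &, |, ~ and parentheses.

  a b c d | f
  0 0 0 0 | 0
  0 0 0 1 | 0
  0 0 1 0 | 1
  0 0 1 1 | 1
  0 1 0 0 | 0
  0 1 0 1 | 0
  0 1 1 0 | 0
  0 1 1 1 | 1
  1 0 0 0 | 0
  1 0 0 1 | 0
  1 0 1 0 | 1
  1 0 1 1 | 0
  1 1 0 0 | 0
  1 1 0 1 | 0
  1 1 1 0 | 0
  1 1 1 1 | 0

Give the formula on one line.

  ~a = 1111111100000000
  ~d = 1010101010101010
  (~d & a) = 0000000010101010
  (~a | (~d & a)) = 1111111110101010
  ~b = 1111000011110000
  (d | ~b) = 1111010111110101
  ((~a | (~d & a)) & (d | ~b)) = 1111010110100000
  (c & ((~a | (~d & a)) & (d | ~b))) = 0011000100100000

(c & ((~a | (~d & a)) & (d | ~b)))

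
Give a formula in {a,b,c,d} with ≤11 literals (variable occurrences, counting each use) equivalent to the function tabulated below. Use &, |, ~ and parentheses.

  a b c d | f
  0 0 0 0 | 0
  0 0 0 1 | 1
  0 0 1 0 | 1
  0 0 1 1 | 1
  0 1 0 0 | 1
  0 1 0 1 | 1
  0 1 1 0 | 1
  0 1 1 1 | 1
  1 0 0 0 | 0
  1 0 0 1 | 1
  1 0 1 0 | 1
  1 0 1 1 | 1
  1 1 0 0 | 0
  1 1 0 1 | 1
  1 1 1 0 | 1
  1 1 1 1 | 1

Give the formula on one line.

  ~a = 1111111100000000
  (~a | d) = 1111111101010101
  (d | b) = 0101111101011111
  (c | (d | b)) = 0111111101111111
  ((~a | d) & (c | (d | b))) = 0111111101010101
  ~d = 1010101010101010
  (~d | b) = 1010111110101111
  ((~d | b) & c) = 0010001100100011
  (((~a | d) & (c | (d | b))) | ((~d | b) & c)) = 0111111101110111

(((~a | d) & (c | (d | b))) | ((~d | b) & c))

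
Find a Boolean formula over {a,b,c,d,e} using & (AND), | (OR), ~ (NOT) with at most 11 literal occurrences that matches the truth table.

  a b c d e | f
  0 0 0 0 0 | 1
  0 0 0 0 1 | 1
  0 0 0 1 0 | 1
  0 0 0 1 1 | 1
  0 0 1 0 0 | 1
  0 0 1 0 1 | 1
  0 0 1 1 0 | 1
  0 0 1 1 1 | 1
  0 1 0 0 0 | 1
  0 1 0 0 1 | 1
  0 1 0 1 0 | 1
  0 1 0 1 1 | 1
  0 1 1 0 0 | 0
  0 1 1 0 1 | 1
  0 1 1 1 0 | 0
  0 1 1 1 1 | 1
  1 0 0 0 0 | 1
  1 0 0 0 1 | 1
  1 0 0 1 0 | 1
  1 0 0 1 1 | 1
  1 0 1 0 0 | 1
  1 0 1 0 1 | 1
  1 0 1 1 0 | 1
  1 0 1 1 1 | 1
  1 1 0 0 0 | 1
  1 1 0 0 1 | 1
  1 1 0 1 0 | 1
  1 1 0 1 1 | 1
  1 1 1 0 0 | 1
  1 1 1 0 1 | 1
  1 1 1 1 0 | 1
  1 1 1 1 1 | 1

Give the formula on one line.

(~c | ((e | ~b) | (((e | ~b) & (e | c)) | a)))

  ~c = 11110000111100001111000011110000
  ~b = 11111111000000001111111100000000
  (e | ~b) = 11111111010101011111111101010101
  (e | c) = 01011111010111110101111101011111
  ((e | ~b) & (e | c)) = 01011111010101010101111101010101
  (((e | ~b) & (e | c)) | a) = 01011111010101011111111111111111
  ((e | ~b) | (((e | ~b) & (e | c)) | a)) = 11111111010101011111111111111111
  (~c | ((e | ~b) | (((e | ~b) & (e | c)) | a))) = 11111111111101011111111111111111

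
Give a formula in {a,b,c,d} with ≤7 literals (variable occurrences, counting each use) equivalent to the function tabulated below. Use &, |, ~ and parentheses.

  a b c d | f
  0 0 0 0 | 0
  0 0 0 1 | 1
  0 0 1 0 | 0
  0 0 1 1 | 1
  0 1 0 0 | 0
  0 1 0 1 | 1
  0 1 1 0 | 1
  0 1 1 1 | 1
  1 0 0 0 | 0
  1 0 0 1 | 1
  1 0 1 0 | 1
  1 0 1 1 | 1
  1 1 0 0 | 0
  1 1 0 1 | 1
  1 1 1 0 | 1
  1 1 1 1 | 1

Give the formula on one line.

(((a | b) & c) | d)

  (a | b) = 0000111111111111
  ((a | b) & c) = 0000001100110011
  (((a | b) & c) | d) = 0101011101110111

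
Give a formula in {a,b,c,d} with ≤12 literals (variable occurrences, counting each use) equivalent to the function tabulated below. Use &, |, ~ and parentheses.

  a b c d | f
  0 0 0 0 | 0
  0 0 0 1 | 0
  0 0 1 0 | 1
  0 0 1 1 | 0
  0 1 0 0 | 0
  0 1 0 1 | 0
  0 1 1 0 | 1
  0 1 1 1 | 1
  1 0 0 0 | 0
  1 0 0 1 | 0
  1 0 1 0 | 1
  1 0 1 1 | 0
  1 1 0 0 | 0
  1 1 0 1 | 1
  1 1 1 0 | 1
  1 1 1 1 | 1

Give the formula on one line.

((b | ~d) & ((((a | (c & b)) & ~c) & (d & ~c)) | c))

  ~d = 1010101010101010
  (b | ~d) = 1010111110101111
  (c & b) = 0000001100000011
  (a | (c & b)) = 0000001111111111
  ~c = 1100110011001100
  ((a | (c & b)) & ~c) = 0000000011001100
  (d & ~c) = 0100010001000100
  (((a | (c & b)) & ~c) & (d & ~c)) = 0000000001000100
  ((((a | (c & b)) & ~c) & (d & ~c)) | c) = 0011001101110111
  ((b | ~d) & ((((a | (c & b)) & ~c) & (d & ~c)) | c)) = 0010001100100111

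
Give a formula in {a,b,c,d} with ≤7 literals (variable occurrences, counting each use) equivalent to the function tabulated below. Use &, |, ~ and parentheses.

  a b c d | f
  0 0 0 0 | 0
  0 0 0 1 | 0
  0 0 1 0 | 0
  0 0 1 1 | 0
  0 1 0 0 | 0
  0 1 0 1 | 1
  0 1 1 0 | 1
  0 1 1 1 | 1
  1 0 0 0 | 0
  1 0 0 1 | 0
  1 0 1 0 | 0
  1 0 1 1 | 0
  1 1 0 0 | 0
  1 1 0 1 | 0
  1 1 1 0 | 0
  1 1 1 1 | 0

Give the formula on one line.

  ~d = 1010101010101010
  (c | ~d) = 1011101110111011
  (a & (c | ~d)) = 0000000010111011
  (b | (a & (c | ~d))) = 0000111110111111
  (c | d) = 0111011101110111
  ~a = 1111111100000000
  ((c | d) & ~a) = 0111011100000000
  ((b | (a & (c | ~d))) & ((c | d) & ~a)) = 0000011100000000

((b | (a & (c | ~d))) & ((c | d) & ~a))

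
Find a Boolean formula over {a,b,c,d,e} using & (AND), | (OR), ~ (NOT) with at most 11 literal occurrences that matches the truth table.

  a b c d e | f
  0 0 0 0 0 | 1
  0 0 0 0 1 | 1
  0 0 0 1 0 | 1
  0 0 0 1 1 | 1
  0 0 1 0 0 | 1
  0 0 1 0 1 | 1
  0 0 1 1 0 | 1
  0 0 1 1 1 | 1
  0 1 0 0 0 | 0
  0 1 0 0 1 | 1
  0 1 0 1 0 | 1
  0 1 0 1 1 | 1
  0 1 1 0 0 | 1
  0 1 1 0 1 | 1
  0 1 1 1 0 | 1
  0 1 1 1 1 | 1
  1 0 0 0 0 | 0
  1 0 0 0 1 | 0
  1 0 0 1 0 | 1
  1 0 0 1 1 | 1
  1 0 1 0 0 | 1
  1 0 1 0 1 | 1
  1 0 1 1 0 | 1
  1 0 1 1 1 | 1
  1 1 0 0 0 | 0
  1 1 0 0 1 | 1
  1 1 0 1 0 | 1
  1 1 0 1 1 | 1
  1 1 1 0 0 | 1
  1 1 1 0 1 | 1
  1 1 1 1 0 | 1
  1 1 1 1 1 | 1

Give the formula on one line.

  ~b = 11111111000000001111111100000000
  (d & ~b) = 00110011000000000011001100000000
  (d | e) = 01110111011101110111011101110111
  ((d | e) & b) = 00000000011101110000000001110111
  (e | ~b) = 11111111010101011111111101010101
  ~a = 11111111111111110000000000000000
  ((e | ~b) & ~a) = 11111111010101010000000000000000
  (c | ((e | ~b) & ~a)) = 11111111010111110000111100001111
  (((d | e) & b) | (c | ((e | ~b) & ~a))) = 11111111011111110000111101111111
  ((d & ~b) | (((d | e) & b) | (c | ((e | ~b) & ~a)))) = 11111111011111110011111101111111

((d & ~b) | (((d | e) & b) | (c | ((e | ~b) & ~a))))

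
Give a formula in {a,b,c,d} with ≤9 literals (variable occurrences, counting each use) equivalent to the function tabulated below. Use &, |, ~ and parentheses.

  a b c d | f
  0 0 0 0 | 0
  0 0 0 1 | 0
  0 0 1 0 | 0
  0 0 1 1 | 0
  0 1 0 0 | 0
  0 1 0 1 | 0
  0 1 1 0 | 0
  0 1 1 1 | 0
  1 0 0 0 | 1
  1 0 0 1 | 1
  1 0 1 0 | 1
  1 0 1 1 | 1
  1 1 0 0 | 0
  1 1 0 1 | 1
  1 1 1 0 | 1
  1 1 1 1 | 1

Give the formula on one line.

  (b & d) = 0000010100000101
  ~b = 1111000011110000
  (a & ~b) = 0000000011110000
  ((b & d) | (a & ~b)) = 0000010111110101
  (((b & d) | (a & ~b)) | c) = 0011011111110111
  (a & (((b & d) | (a & ~b)) | c)) = 0000000011110111

(a & (((b & d) | (a & ~b)) | c))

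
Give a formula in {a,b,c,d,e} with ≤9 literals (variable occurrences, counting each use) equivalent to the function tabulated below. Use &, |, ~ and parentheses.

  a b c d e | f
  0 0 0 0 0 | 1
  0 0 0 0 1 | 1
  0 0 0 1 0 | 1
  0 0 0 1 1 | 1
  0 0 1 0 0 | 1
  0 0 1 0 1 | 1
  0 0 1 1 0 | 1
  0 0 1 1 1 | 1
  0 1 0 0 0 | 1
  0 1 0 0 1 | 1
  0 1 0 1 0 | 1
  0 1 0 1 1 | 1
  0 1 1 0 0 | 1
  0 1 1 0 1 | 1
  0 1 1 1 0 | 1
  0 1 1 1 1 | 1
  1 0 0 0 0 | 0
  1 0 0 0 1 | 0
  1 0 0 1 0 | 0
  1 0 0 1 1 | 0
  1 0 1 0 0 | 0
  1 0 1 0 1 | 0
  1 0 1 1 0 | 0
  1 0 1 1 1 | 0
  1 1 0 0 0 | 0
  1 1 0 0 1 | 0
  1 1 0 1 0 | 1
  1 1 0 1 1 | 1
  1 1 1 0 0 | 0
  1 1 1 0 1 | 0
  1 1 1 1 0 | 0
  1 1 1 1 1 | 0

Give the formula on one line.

  ~a = 11111111111111110000000000000000
  (c & a) = 00000000000000000000111100001111
  ((c & a) | b) = 00000000111111110000111111111111
  ~b = 11111111000000001111111100000000
  (a & ~b) = 00000000000000001111111100000000
  (d | (a & ~b)) = 00110011001100111111111100110011
  (((c & a) | b) & (d | (a & ~b))) = 00000000001100110000111100110011
  (a & (((c & a) | b) & (d | (a & ~b)))) = 00000000000000000000111100110011
  ~c = 11110000111100001111000011110000
  ((a & (((c & a) | b) & (d | (a & ~b)))) & ~c) = 00000000000000000000000000110000
  (~a | ((a & (((c & a) | b) & (d | (a & ~b)))) & ~c)) = 11111111111111110000000000110000

(~a | ((a & (((c & a) | b) & (d | (a & ~b)))) & ~c))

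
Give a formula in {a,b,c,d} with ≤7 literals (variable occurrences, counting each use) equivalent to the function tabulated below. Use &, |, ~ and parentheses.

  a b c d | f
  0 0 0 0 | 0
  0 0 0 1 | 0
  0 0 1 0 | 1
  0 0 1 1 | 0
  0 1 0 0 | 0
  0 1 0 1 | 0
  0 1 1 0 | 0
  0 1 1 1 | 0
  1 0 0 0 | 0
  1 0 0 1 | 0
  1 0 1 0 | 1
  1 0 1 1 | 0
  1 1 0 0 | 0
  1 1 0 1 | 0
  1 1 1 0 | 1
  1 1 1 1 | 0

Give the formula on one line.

(~d & ((a | ~b) & c))

  ~d = 1010101010101010
  ~b = 1111000011110000
  (a | ~b) = 1111000011111111
  ((a | ~b) & c) = 0011000000110011
  (~d & ((a | ~b) & c)) = 0010000000100010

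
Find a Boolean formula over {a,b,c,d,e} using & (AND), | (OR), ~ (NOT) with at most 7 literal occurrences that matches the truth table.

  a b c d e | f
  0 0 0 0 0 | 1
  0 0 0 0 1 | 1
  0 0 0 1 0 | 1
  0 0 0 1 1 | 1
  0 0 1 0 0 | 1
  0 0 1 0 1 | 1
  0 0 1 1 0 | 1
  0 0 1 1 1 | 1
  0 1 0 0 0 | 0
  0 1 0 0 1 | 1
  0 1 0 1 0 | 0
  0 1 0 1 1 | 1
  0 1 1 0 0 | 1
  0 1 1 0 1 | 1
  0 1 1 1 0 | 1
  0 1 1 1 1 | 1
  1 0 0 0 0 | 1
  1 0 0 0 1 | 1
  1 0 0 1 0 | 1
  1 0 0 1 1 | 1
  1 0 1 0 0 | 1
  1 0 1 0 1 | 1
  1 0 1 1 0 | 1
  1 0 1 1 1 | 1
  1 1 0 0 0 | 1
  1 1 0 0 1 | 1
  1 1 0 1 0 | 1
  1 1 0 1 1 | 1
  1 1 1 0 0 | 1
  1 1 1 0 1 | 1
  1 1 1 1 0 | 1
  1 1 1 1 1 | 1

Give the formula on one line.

(c | (((b | e) & (a | e)) | (~b | e)))

  (b | e) = 01010101111111110101010111111111
  (a | e) = 01010101010101011111111111111111
  ((b | e) & (a | e)) = 01010101010101010101010111111111
  ~b = 11111111000000001111111100000000
  (~b | e) = 11111111010101011111111101010101
  (((b | e) & (a | e)) | (~b | e)) = 11111111010101011111111111111111
  (c | (((b | e) & (a | e)) | (~b | e))) = 11111111010111111111111111111111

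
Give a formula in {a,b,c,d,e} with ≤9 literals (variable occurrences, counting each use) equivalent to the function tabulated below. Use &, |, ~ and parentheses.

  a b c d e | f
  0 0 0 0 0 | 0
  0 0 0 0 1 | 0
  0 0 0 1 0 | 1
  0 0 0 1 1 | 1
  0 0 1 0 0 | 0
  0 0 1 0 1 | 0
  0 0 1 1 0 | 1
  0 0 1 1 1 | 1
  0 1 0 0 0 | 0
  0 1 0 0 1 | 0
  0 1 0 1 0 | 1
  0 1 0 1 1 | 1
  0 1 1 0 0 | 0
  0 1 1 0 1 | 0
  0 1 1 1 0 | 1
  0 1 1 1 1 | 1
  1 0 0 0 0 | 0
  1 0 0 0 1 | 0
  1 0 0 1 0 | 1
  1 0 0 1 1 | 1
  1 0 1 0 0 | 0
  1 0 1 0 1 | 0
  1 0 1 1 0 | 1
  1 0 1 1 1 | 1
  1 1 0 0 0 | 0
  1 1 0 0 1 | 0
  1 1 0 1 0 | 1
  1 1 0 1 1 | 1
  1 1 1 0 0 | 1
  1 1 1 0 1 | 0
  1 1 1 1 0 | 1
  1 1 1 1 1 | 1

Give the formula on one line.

  ~e = 10101010101010101010101010101010
  (~e & b) = 00000000101010100000000010101010
  ~d = 11001100110011001100110011001100
  (c & ~d) = 00001100000011000000110000001100
  (a & (c & ~d)) = 00000000000000000000110000001100
  ((~e & b) & (a & (c & ~d))) = 00000000000000000000000000001000
  (d | ((~e & b) & (a & (c & ~d)))) = 00110011001100110011001100111011

(d | ((~e & b) & (a & (c & ~d))))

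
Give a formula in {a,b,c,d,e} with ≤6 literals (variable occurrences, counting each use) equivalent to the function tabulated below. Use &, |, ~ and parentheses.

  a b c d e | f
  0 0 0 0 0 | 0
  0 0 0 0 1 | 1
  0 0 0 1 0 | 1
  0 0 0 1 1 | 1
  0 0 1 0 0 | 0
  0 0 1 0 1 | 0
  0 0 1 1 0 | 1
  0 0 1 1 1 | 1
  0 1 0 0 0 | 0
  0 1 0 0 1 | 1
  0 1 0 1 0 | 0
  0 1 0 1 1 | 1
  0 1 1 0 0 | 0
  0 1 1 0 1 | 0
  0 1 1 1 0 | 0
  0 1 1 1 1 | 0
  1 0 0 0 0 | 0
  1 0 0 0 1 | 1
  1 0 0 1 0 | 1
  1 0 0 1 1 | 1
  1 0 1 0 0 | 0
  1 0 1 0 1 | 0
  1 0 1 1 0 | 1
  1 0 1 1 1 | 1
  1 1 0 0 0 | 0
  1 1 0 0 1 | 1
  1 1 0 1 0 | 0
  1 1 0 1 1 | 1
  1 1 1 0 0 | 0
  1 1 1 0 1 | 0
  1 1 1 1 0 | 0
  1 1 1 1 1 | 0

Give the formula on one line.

  ~b = 11111111000000001111111100000000
  (~b & d) = 00110011000000000011001100000000
  (b | e) = 01010101111111110101010111111111
  ~c = 11110000111100001111000011110000
  ((b | e) & ~c) = 01010000111100000101000011110000
  (e & ((b | e) & ~c)) = 01010000010100000101000001010000
  ((~b & d) | (e & ((b | e) & ~c))) = 01110011010100000111001101010000

((~b & d) | (e & ((b | e) & ~c)))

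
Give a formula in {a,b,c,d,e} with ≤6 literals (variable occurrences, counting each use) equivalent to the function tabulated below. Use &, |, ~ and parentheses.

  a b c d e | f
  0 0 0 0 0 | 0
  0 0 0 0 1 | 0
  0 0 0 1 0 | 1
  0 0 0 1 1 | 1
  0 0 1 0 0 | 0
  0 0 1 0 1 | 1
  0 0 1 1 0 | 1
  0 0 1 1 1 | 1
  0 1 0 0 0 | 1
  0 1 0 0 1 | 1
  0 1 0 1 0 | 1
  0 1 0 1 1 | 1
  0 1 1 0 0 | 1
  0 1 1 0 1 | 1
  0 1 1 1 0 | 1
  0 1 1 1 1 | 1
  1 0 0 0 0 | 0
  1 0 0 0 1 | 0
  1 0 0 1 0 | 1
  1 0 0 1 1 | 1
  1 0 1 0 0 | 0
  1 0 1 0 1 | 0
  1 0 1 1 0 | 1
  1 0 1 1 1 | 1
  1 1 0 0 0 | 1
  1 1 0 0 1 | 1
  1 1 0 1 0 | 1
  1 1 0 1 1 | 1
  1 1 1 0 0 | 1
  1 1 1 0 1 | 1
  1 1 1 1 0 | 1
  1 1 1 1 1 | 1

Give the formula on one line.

  ~d = 11001100110011001100110011001100
  (~d & c) = 00001100000011000000110000001100
  ~a = 11111111111111110000000000000000
  (e & ~a) = 01010101010101010000000000000000
  ((~d & c) & (e & ~a)) = 00000100000001000000000000000000
  (b | d) = 00110011111111110011001111111111
  (((~d & c) & (e & ~a)) | (b | d)) = 00110111111111110011001111111111

(((~d & c) & (e & ~a)) | (b | d))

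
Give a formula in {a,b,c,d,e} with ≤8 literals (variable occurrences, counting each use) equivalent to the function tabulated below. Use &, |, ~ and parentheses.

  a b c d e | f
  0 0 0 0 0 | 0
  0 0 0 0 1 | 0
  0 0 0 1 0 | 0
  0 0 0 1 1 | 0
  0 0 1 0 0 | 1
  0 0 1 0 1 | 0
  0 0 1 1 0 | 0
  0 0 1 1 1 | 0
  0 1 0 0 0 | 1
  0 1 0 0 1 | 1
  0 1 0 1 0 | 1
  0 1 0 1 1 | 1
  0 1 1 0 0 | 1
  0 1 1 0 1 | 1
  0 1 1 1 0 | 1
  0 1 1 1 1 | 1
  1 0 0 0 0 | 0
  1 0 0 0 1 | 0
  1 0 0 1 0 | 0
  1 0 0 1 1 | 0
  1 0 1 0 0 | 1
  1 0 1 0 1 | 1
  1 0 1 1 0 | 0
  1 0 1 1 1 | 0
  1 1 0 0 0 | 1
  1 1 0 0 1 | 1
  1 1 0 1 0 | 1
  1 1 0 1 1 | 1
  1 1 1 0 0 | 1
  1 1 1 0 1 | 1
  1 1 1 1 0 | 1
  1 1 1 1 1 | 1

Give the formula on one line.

  ~e = 10101010101010101010101010101010
  (~e | a) = 10101010101010101111111111111111
  ~d = 11001100110011001100110011001100
  (c & ~d) = 00001100000011000000110000001100
  ((~e | a) & (c & ~d)) = 00001000000010000000110000001100
  (b | ((~e | a) & (c & ~d))) = 00001000111111110000110011111111

(b | ((~e | a) & (c & ~d)))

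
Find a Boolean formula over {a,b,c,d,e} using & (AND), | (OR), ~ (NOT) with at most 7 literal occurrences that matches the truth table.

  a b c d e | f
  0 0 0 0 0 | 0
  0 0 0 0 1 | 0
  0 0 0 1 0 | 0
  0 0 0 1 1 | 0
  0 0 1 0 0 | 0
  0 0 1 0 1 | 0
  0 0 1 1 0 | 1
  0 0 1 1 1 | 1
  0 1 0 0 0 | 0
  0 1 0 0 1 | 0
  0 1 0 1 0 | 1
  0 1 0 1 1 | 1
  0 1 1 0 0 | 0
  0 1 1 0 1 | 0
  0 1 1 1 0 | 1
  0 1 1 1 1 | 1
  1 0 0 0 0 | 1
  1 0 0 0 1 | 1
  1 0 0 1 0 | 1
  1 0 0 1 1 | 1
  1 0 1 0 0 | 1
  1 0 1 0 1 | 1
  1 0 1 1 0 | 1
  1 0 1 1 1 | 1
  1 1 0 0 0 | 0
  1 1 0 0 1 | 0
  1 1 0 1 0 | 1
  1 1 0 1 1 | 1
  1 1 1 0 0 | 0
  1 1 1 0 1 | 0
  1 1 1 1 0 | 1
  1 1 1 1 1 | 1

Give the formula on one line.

((((~d | b) | c) | a) & (d | (~b & a)))

  ~d = 11001100110011001100110011001100
  (~d | b) = 11001100111111111100110011111111
  ((~d | b) | c) = 11001111111111111100111111111111
  (((~d | b) | c) | a) = 11001111111111111111111111111111
  ~b = 11111111000000001111111100000000
  (~b & a) = 00000000000000001111111100000000
  (d | (~b & a)) = 00110011001100111111111100110011
  ((((~d | b) | c) | a) & (d | (~b & a))) = 00000011001100111111111100110011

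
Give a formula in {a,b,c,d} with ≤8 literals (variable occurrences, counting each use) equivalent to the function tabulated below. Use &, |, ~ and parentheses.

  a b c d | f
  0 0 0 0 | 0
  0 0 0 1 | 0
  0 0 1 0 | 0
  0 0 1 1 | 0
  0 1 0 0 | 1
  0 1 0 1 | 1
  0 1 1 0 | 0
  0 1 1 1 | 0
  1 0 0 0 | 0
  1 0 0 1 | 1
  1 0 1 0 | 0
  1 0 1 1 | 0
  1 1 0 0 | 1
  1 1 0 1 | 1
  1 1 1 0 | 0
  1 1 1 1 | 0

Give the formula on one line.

((b | d) & (~c & (b | a)))

  (b | d) = 0101111101011111
  ~c = 1100110011001100
  (b | a) = 0000111111111111
  (~c & (b | a)) = 0000110011001100
  ((b | d) & (~c & (b | a))) = 0000110001001100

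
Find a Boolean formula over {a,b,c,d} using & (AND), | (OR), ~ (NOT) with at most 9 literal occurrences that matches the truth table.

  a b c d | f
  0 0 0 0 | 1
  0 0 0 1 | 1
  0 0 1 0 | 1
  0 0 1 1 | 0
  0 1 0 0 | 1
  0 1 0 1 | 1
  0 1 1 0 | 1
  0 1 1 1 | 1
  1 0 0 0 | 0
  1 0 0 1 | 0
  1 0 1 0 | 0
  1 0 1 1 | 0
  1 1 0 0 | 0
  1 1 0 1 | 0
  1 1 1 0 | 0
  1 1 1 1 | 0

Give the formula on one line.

  ~a = 1111111100000000
  (b | a) = 0000111111111111
  (d & (b | a)) = 0000010101010101
  (c | a) = 0011001111111111
  ((d & (b | a)) & (c | a)) = 0000000101010101
  (((d & (b | a)) & (c | a)) & ~a) = 0000000100000000
  ~d = 1010101010101010
  ~c = 1100110011001100
  (~d | ~c) = 1110111011101110
  ((((d & (b | a)) & (c | a)) & ~a) | (~d | ~c)) = 1110111111101110
  (~a & ((((d & (b | a)) & (c | a)) & ~a) | (~d | ~c))) = 1110111100000000

(~a & ((((d & (b | a)) & (c | a)) & ~a) | (~d | ~c)))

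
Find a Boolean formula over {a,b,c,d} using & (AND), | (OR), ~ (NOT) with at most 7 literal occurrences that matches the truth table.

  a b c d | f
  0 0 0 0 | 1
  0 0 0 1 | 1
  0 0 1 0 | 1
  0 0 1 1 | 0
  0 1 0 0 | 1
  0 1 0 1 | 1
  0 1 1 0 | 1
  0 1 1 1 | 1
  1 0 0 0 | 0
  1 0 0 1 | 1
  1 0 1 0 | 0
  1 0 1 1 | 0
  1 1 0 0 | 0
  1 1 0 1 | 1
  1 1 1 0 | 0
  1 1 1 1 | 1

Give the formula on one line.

  ~c = 1100110011001100
  ~b = 1111000011110000
  (~c & ~b) = 1100000011000000
  ((~c & ~b) & d) = 0100000001000000
  ~a = 1111111100000000
  (d | ~a) = 1111111101010101
  ~d = 1010101010101010
  (b | ~d) = 1010111110101111
  ((d | ~a) & (b | ~d)) = 1010111100000101
  (((~c & ~b) & d) | ((d | ~a) & (b | ~d))) = 1110111101000101

(((~c & ~b) & d) | ((d | ~a) & (b | ~d)))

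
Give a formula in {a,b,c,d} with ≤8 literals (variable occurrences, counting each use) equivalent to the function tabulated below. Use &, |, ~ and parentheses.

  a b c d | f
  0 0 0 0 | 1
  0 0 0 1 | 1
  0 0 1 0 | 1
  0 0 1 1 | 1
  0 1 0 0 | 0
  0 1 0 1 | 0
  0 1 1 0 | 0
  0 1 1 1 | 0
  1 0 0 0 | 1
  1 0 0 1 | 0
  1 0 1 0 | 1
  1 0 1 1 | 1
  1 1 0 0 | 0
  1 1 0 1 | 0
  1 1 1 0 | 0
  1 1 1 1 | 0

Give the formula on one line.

(~b & ((c | ((~d & ~b) | ~a)) | b))

  ~b = 1111000011110000
  ~d = 1010101010101010
  (~d & ~b) = 1010000010100000
  ~a = 1111111100000000
  ((~d & ~b) | ~a) = 1111111110100000
  (c | ((~d & ~b) | ~a)) = 1111111110110011
  ((c | ((~d & ~b) | ~a)) | b) = 1111111110111111
  (~b & ((c | ((~d & ~b) | ~a)) | b)) = 1111000010110000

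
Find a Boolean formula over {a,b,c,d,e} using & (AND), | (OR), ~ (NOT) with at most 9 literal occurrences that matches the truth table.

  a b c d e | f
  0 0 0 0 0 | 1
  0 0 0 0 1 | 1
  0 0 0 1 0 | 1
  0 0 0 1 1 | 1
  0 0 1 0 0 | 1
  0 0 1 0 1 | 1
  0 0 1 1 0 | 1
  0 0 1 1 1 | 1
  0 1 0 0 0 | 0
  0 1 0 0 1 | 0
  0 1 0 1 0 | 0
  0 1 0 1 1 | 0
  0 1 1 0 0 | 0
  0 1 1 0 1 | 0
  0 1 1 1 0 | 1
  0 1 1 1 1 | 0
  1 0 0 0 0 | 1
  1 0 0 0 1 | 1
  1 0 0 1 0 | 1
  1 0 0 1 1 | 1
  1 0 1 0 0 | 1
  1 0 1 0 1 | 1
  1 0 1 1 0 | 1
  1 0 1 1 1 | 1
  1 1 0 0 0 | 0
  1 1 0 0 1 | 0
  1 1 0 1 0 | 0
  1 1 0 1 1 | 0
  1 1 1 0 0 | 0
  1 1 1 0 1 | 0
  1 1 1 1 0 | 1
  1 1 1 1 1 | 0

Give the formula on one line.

  ~b = 11111111000000001111111100000000
  ~d = 11001100110011001100110011001100
  (~d | c) = 11001111110011111100111111001111
  ~e = 10101010101010101010101010101010
  (~b & d) = 00110011000000000011001100000000
  (~e | (~b & d)) = 10111011101010101011101110101010
  ((~e | (~b & d)) & d) = 00110011001000100011001100100010
  ((~d | c) & ((~e | (~b & d)) & d)) = 00000011000000100000001100000010
  (~b | ((~d | c) & ((~e | (~b & d)) & d))) = 11111111000000101111111100000010

(~b | ((~d | c) & ((~e | (~b & d)) & d)))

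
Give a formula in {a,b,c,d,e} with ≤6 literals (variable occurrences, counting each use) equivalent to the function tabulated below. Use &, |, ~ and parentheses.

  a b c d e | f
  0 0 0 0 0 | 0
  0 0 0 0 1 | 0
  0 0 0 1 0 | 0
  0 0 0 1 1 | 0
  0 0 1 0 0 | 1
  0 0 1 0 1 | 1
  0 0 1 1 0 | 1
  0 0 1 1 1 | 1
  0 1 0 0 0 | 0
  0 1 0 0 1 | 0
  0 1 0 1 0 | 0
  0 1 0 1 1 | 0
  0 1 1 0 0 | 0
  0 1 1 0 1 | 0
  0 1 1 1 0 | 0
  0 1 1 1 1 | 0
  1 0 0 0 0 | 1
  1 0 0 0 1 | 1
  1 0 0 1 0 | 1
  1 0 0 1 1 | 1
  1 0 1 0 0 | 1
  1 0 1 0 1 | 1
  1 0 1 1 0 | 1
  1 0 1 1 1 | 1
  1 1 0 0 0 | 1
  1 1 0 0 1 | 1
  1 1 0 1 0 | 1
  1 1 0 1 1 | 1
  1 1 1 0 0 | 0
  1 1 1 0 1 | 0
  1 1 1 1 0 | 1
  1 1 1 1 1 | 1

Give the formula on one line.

  ~c = 11110000111100001111000011110000
  (d | ~c) = 11110011111100111111001111110011
  (a & (d | ~c)) = 00000000000000001111001111110011
  ~b = 11111111000000001111111100000000
  (c & ~b) = 00001111000000000000111100000000
  ((a & (d | ~c)) | (c & ~b)) = 00001111000000001111111111110011

((a & (d | ~c)) | (c & ~b))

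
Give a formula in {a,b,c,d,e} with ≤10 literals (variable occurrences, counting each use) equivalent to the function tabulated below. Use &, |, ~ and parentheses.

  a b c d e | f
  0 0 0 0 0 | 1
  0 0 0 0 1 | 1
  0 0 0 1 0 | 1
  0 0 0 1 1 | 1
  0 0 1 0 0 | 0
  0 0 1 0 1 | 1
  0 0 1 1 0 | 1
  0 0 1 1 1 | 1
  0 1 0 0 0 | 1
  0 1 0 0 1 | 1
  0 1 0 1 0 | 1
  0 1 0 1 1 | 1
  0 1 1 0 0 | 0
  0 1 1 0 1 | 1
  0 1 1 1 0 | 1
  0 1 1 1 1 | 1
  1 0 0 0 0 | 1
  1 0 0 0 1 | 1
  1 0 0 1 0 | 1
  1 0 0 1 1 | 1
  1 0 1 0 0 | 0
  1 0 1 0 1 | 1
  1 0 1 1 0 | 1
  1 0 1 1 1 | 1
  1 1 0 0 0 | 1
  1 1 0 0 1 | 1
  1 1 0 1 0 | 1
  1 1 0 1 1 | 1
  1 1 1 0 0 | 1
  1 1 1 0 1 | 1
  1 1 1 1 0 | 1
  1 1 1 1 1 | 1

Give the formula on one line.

(e | (((d | (b & (a & c))) | ~c) & ~e))

  (a & c) = 00000000000000000000111100001111
  (b & (a & c)) = 00000000000000000000000000001111
  (d | (b & (a & c))) = 00110011001100110011001100111111
  ~c = 11110000111100001111000011110000
  ((d | (b & (a & c))) | ~c) = 11110011111100111111001111111111
  ~e = 10101010101010101010101010101010
  (((d | (b & (a & c))) | ~c) & ~e) = 10100010101000101010001010101010
  (e | (((d | (b & (a & c))) | ~c) & ~e)) = 11110111111101111111011111111111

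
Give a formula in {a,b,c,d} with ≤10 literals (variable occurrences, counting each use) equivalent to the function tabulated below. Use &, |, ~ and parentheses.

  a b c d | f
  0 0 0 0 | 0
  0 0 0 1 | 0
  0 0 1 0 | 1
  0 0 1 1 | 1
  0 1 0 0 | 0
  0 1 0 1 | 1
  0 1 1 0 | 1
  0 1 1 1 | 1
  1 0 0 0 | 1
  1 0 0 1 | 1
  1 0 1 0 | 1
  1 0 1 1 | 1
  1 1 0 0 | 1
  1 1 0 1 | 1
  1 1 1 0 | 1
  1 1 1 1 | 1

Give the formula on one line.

((a | c) | ((d & ((b & d) | (~d & b))) | a))

  (a | c) = 0011001111111111
  (b & d) = 0000010100000101
  ~d = 1010101010101010
  (~d & b) = 0000101000001010
  ((b & d) | (~d & b)) = 0000111100001111
  (d & ((b & d) | (~d & b))) = 0000010100000101
  ((d & ((b & d) | (~d & b))) | a) = 0000010111111111
  ((a | c) | ((d & ((b & d) | (~d & b))) | a)) = 0011011111111111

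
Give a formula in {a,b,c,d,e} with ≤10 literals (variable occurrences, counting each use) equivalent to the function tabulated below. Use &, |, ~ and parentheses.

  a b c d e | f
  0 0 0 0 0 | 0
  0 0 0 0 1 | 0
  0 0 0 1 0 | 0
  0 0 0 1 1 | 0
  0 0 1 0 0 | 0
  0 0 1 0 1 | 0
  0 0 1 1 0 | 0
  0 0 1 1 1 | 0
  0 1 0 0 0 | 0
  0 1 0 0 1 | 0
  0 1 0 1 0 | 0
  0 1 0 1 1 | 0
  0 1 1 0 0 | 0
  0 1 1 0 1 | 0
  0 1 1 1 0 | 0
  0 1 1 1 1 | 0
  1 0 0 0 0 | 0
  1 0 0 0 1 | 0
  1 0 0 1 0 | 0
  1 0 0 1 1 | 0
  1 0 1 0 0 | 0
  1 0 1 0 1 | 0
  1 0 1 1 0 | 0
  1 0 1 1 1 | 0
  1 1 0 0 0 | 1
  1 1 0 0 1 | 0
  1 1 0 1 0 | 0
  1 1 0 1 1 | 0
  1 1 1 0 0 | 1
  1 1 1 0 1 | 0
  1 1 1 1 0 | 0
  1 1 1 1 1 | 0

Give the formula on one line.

  ~e = 10101010101010101010101010101010
  ~d = 11001100110011001100110011001100
  (b | ~d) = 11001100111111111100110011111111
  ((b | ~d) & a) = 00000000000000001100110011111111
  (~d & ((b | ~d) & a)) = 00000000000000001100110011001100
  (~e & (~d & ((b | ~d) & a))) = 00000000000000001000100010001000
  ~b = 11111111000000001111111100000000
  (~e & ~b) = 10101010000000001010101000000000
  ((~e & (~d & ((b | ~d) & a))) | (~e & ~b)) = 10101010000000001010101010001000
  (((~e & (~d & ((b | ~d) & a))) | (~e & ~b)) & b) = 00000000000000000000000010001000

(((~e & (~d & ((b | ~d) & a))) | (~e & ~b)) & b)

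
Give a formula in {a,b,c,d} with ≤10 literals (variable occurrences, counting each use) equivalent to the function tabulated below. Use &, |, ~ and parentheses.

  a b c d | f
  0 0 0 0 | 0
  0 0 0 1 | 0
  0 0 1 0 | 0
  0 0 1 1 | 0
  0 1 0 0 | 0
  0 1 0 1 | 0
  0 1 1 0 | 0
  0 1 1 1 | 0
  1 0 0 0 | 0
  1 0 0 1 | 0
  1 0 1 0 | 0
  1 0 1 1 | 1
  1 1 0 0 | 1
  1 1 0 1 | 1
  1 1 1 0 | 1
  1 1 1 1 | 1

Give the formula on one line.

((a & (b | c)) & ((d & (c | b)) | b))

  (b | c) = 0011111100111111
  (a & (b | c)) = 0000000000111111
  (c | b) = 0011111100111111
  (d & (c | b)) = 0001010100010101
  ((d & (c | b)) | b) = 0001111100011111
  ((a & (b | c)) & ((d & (c | b)) | b)) = 0000000000011111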